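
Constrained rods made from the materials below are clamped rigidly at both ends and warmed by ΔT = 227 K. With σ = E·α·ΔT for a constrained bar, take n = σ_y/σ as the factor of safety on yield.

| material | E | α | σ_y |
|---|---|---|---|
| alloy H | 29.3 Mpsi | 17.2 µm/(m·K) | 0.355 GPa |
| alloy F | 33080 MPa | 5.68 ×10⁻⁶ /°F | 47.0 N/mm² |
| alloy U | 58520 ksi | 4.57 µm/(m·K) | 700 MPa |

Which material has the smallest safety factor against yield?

Per material, after unit conversion:
  alloy H: E = 202.0, α = 17.2, σ_y = 355.0 → σ = 789 MPa, n = 0.450
  alloy F: E = 33.08, α = 10.2, σ_y = 47.00 → σ = 76.8 MPa, n = 0.612
  alloy U: E = 403.5, α = 4.57, σ_y = 700.0 → σ = 419 MPa, n = 1.67
Smallest n: alloy H with n = 0.450.

alloy H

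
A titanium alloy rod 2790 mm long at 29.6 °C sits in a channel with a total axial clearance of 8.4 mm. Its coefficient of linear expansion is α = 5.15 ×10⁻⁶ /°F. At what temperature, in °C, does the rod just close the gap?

354 °C

α = 5.15×10⁻⁶/°F × 9/5 = 9.27×10⁻⁶/K.
α·L₀·ΔT = 8.4 mm ⇒ ΔT = 8.4 / (9.27×10⁻⁶ × 2790.0) = 324.8 K.
T = 29.6 + 324.8 = 354.4 °C.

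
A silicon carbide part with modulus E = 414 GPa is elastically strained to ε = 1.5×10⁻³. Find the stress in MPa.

σ = E·ε = 414000 MPa × 1.5×10⁻³ = 621 MPa.

621 MPa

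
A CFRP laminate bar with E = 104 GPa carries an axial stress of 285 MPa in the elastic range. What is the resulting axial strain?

2.74×10⁻³

ε = σ/E = 285 / 104000 = 2.74×10⁻³.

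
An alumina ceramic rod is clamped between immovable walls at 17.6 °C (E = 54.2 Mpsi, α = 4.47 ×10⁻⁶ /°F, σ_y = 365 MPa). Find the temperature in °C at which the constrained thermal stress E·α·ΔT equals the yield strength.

E = 54.2 Mpsi = 373.7 GPa.
α = 4.47×10⁻⁶/°F × 9/5 = 8.05×10⁻⁶/K.
E·α·ΔT = 365.0 MPa ⇒ ΔT = 365.0 / (373.7×10³ × 8.05×10⁻⁶) = 121.4 K.
T = 17.6 + 121.4 = 139.0 °C.

139 °C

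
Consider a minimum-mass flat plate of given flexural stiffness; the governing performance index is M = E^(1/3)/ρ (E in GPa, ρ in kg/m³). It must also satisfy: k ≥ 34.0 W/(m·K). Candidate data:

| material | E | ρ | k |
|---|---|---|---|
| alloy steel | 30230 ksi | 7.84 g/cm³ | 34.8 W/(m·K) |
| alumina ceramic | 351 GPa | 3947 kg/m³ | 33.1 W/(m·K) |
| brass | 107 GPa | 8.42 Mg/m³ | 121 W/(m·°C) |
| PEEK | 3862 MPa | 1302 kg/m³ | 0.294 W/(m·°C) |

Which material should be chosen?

alloy steel

Screen on constraints: k ≥ 34.0 W/(m·K). Survivors: alloy steel, brass.
Normalizing units and computing the index:
  alloy steel: E = 208.4 GPa, ρ = 7840 kg/m³
  brass: E = 107.0 GPa, ρ = 8420 kg/m³
  alloy steel: M = 0.756×10⁻³
  brass: M = 0.564×10⁻³
Alloy steel has the largest M.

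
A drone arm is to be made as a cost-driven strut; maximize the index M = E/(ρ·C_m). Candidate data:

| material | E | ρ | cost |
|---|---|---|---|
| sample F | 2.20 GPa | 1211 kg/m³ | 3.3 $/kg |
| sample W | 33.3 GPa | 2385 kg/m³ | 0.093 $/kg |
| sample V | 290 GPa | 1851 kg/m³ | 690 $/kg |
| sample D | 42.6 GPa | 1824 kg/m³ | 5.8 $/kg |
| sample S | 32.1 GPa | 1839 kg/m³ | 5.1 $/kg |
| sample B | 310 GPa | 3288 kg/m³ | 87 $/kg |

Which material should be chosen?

sample W

Computing M directly (units already consistent):
  sample W: M = 150 MN·m per $
  sample D: M = 4.03 MN·m per $
  sample S: M = 3.42 MN·m per $
  sample B: M = 1.08 MN·m per $
  sample F: M = 0.551 MN·m per $
  sample V: M = 0.227 MN·m per $
Sample W ranks first.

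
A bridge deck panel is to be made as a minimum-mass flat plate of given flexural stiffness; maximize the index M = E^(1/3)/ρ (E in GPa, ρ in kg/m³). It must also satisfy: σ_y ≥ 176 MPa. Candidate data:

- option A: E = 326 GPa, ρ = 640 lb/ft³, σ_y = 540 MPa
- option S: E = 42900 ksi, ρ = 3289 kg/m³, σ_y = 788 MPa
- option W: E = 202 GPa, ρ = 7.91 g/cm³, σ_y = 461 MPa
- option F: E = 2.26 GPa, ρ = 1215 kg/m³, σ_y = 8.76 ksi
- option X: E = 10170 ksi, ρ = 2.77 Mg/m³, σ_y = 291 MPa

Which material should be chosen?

Screen on constraints: σ_y ≥ 176 MPa. Survivors: option A, option S, option W, option X.
After converting to SI:
  option A: E = 326.0 GPa, ρ = 10250 kg/m³
  option S: E = 295.8 GPa, ρ = 3289 kg/m³
  option W: E = 202.0 GPa, ρ = 7910 kg/m³
  option X: E = 70.12 GPa, ρ = 2770 kg/m³
  option S: M = 2.03×10⁻³
  option X: M = 1.49×10⁻³
  option W: M = 0.742×10⁻³
  option A: M = 0.671×10⁻³
The maximum is for option S.

option S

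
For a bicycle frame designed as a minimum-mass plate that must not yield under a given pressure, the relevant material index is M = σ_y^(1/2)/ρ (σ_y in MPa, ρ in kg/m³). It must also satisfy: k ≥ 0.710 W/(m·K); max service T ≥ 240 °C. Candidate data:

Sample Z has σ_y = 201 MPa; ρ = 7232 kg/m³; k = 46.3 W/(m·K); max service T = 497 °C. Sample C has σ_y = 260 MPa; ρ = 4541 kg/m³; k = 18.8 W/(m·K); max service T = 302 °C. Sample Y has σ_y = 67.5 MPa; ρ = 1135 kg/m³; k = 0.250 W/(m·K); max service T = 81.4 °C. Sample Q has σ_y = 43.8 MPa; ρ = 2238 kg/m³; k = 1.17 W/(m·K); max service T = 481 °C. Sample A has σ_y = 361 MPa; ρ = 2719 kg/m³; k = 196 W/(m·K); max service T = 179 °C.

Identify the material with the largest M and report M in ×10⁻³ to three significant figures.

Screen on constraints: k ≥ 0.710 W/(m·K); max service T ≥ 240 °C. Survivors: sample Z, sample C, sample Q.
Per-candidate index values:
  sample C: M = 3.55×10⁻³
  sample Q: M = 2.96×10⁻³
  sample Z: M = 1.96×10⁻³
The maximum is for sample C.

sample C, M = 3.55×10⁻³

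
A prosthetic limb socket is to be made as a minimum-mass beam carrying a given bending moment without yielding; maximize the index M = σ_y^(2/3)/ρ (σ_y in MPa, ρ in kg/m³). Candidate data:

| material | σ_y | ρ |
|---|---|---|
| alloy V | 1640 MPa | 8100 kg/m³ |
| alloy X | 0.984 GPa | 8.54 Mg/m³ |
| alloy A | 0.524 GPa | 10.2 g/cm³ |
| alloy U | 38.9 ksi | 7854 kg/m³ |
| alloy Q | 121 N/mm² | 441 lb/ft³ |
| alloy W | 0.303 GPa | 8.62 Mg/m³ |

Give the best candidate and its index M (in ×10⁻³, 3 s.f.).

Putting every candidate on a common basis:
  alloy V: σ_y = 1640 MPa, ρ = 8100 kg/m³
  alloy X: σ_y = 984.0 MPa, ρ = 8540 kg/m³
  alloy A: σ_y = 524.0 MPa, ρ = 10200 kg/m³
  alloy U: σ_y = 268.2 MPa, ρ = 7854 kg/m³
  alloy Q: σ_y = 121.0 MPa, ρ = 7064 kg/m³
  alloy W: σ_y = 303.0 MPa, ρ = 8620 kg/m³
  alloy V: M = 17.2×10⁻³
  alloy X: M = 11.6×10⁻³
  alloy A: M = 6.37×10⁻³
  alloy U: M = 5.30×10⁻³
  alloy W: M = 5.23×10⁻³
  alloy Q: M = 3.46×10⁻³
The maximum is for alloy V.

alloy V, M = 17.2×10⁻³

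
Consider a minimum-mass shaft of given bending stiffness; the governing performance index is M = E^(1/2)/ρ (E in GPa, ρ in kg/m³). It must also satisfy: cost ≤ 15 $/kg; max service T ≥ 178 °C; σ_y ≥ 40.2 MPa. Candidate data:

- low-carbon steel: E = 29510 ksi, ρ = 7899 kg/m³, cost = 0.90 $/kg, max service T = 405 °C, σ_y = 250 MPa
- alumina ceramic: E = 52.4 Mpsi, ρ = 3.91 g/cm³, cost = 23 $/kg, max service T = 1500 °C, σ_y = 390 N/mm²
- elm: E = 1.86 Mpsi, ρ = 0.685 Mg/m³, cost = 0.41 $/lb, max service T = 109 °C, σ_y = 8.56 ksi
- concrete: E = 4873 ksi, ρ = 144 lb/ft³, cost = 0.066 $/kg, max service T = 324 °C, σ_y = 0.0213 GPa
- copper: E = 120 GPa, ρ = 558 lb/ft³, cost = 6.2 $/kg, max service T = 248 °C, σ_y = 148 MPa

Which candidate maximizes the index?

Screen on constraints: cost ≤ 15 $/kg; max service T ≥ 178 °C; σ_y ≥ 40.2 MPa. Survivors: low-carbon steel, copper.
Putting every candidate on a common basis:
  low-carbon steel: E = 203.5 GPa, ρ = 7899 kg/m³
  copper: E = 120.0 GPa, ρ = 8938 kg/m³
  low-carbon steel: M = 1.81×10⁻³
  copper: M = 1.23×10⁻³
The maximum is for low-carbon steel.

low-carbon steel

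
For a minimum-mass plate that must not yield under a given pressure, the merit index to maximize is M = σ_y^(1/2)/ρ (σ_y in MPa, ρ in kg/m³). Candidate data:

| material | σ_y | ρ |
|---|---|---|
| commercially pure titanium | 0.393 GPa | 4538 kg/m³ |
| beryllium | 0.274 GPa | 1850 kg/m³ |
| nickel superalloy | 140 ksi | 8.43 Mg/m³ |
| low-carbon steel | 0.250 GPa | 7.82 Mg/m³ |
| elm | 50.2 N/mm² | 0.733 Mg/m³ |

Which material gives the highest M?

elm

Putting every candidate on a common basis:
  commercially pure titanium: σ_y = 393.0 MPa, ρ = 4538 kg/m³
  beryllium: σ_y = 274.0 MPa, ρ = 1850 kg/m³
  nickel superalloy: σ_y = 965.3 MPa, ρ = 8430 kg/m³
  low-carbon steel: σ_y = 250.0 MPa, ρ = 7820 kg/m³
  elm: σ_y = 50.20 MPa, ρ = 733.0 kg/m³
  elm: M = 9.67×10⁻³
  beryllium: M = 8.95×10⁻³
  commercially pure titanium: M = 4.37×10⁻³
  nickel superalloy: M = 3.69×10⁻³
  low-carbon steel: M = 2.02×10⁻³
Highest index: elm.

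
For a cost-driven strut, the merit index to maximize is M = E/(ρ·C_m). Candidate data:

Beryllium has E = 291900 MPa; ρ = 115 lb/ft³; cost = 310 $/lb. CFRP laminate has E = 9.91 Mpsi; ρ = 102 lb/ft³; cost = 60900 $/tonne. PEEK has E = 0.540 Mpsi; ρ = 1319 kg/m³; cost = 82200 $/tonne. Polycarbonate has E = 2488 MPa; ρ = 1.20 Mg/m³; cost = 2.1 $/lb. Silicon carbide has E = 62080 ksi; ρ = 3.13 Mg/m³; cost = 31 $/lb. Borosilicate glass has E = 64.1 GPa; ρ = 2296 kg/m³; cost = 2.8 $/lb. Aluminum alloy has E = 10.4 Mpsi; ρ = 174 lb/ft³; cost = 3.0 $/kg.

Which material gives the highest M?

aluminum alloy

In SI units:
  beryllium: E = 291.9 GPa, ρ = 1842 kg/m³, cost = 683.4 $/kg
  CFRP laminate: E = 68.33 GPa, ρ = 1634 kg/m³, cost = 60.90 $/kg
  PEEK: E = 3.723 GPa, ρ = 1319 kg/m³, cost = 82.20 $/kg
  polycarbonate: E = 2.488 GPa, ρ = 1200 kg/m³, cost = 4.630 $/kg
  silicon carbide: E = 428.0 GPa, ρ = 3130 kg/m³, cost = 68.34 $/kg
  borosilicate glass: E = 64.10 GPa, ρ = 2296 kg/m³, cost = 6.173 $/kg
  aluminum alloy: E = 71.71 GPa, ρ = 2787 kg/m³, cost = 3.000 $/kg
  aluminum alloy: M = 8.58 MN·m per $
  borosilicate glass: M = 4.52 MN·m per $
  silicon carbide: M = 2.00 MN·m per $
  CFRP laminate: M = 0.687 MN·m per $
  polycarbonate: M = 0.448 MN·m per $
  beryllium: M = 0.232 MN·m per $
  PEEK: M = 0.0343 MN·m per $
Aluminum alloy has the largest M.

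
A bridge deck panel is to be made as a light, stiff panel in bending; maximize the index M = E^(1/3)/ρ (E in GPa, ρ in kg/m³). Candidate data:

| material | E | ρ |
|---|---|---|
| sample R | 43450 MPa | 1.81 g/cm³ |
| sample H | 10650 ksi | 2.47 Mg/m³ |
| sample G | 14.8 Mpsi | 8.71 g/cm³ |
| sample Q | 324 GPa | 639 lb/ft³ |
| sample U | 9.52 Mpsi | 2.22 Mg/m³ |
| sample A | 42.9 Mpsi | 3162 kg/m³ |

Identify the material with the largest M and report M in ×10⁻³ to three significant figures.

Normalizing units and computing the index:
  sample R: E = 43.45 GPa, ρ = 1810 kg/m³
  sample H: E = 73.43 GPa, ρ = 2470 kg/m³
  sample G: E = 102.0 GPa, ρ = 8710 kg/m³
  sample Q: E = 324.0 GPa, ρ = 10240 kg/m³
  sample U: E = 65.64 GPa, ρ = 2220 kg/m³
  sample A: E = 295.8 GPa, ρ = 3162 kg/m³
  sample A: M = 2.11×10⁻³
  sample R: M = 1.94×10⁻³
  sample U: M = 1.82×10⁻³
  sample H: M = 1.70×10⁻³
  sample Q: M = 0.671×10⁻³
  sample G: M = 0.537×10⁻³
Highest index: sample A.

sample A, M = 2.11×10⁻³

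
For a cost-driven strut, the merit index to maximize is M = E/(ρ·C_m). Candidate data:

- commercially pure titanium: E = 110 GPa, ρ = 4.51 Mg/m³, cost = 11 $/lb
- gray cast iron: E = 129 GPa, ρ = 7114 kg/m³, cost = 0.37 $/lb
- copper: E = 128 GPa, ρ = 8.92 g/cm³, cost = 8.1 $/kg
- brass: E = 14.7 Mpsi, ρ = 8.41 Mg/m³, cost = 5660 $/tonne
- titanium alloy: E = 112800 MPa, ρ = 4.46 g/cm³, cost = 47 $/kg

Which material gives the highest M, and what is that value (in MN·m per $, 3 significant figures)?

gray cast iron, M = 22.2 MN·m per $

Putting every candidate on a common basis:
  commercially pure titanium: E = 110.0 GPa, ρ = 4510 kg/m³, cost = 24.25 $/kg
  gray cast iron: E = 129.0 GPa, ρ = 7114 kg/m³, cost = 0.8157 $/kg
  copper: E = 128.0 GPa, ρ = 8920 kg/m³, cost = 8.100 $/kg
  brass: E = 101.4 GPa, ρ = 8410 kg/m³, cost = 5.660 $/kg
  titanium alloy: E = 112.8 GPa, ρ = 4460 kg/m³, cost = 47.00 $/kg
  gray cast iron: M = 22.2 MN·m per $
  brass: M = 2.13 MN·m per $
  copper: M = 1.77 MN·m per $
  commercially pure titanium: M = 1.01 MN·m per $
  titanium alloy: M = 0.538 MN·m per $
Gray cast iron has the largest M.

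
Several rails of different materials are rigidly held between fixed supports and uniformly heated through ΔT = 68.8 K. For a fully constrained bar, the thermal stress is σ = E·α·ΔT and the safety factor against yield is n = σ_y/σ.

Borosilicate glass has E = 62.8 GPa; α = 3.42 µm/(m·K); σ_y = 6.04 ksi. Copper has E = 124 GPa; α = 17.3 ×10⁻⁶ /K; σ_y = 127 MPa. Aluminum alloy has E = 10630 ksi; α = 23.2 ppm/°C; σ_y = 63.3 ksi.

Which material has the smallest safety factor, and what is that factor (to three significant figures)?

copper, n = 0.860

Per material, after unit conversion:
  borosilicate glass: E = 62.80, α = 3.42, σ_y = 41.64 → σ = 14.8 MPa, n = 2.82
  copper: E = 124.0, α = 17.3, σ_y = 127.0 → σ = 148 MPa, n = 0.860
  aluminum alloy: E = 73.29, α = 23.2, σ_y = 436.4 → σ = 117 MPa, n = 3.73
Copper has the lowest safety factor, n = 0.860.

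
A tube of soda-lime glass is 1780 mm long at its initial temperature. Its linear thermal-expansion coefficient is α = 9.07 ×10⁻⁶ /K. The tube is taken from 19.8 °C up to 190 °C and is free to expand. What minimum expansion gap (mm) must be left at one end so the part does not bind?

ΔT = 190 − 19.8 = 170.2 K.
ΔL = α·L₀·ΔT = 9.07×10⁻⁶ × 1780 mm × 170.2 K = 2.75 mm.

2.75 mm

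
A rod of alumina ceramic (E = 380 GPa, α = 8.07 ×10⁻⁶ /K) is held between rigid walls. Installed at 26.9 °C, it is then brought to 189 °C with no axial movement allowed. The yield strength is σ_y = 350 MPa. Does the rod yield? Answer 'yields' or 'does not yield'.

yields

ΔT = 162.1 K. Constrained thermal stress σ = E·α·ΔT = 380.0×10³ MPa × 8.07×10⁻⁶ × 162.1 = 497 MPa (compressive).
Compare to σ_y = 350 MPa: σ ≥ σ_y, so it yields.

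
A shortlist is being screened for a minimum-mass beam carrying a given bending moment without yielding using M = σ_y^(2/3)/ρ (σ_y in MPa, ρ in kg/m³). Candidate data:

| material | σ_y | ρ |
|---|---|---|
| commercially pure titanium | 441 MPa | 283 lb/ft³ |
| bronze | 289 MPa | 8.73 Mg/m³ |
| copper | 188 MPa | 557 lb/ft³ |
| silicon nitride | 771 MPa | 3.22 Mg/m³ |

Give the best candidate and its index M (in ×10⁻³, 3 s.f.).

silicon nitride, M = 26.1×10⁻³

Normalizing units and computing the index:
  commercially pure titanium: σ_y = 441.0 MPa, ρ = 4533 kg/m³
  bronze: σ_y = 289.0 MPa, ρ = 8730 kg/m³
  copper: σ_y = 188.0 MPa, ρ = 8922 kg/m³
  silicon nitride: σ_y = 771.0 MPa, ρ = 3220 kg/m³
  silicon nitride: M = 26.1×10⁻³
  commercially pure titanium: M = 12.8×10⁻³
  bronze: M = 5.01×10⁻³
  copper: M = 3.68×10⁻³
Silicon nitride has the largest M.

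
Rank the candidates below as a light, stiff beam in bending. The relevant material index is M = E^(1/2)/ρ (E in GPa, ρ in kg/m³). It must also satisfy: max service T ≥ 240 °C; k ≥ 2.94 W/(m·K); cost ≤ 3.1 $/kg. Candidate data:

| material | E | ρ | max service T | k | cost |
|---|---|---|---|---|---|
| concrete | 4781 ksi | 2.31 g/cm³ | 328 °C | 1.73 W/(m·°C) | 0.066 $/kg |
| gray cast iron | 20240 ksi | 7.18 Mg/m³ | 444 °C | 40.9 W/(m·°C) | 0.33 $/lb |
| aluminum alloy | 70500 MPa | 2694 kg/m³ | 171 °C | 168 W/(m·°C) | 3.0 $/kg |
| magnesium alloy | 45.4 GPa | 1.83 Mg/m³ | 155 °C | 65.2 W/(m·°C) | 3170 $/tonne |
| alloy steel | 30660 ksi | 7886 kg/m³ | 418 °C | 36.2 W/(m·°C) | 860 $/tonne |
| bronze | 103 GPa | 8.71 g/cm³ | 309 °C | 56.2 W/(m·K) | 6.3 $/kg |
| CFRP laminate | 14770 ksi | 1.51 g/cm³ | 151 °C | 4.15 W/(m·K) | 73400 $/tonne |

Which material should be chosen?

alloy steel

Screen on constraints: max service T ≥ 240 °C; k ≥ 2.94 W/(m·K); cost ≤ 3.1 $/kg. Survivors: gray cast iron, alloy steel.
After converting to SI:
  gray cast iron: E = 139.5 GPa, ρ = 7180 kg/m³
  alloy steel: E = 211.4 GPa, ρ = 7886 kg/m³
  alloy steel: M = 1.84×10⁻³
  gray cast iron: M = 1.65×10⁻³
Highest index: alloy steel.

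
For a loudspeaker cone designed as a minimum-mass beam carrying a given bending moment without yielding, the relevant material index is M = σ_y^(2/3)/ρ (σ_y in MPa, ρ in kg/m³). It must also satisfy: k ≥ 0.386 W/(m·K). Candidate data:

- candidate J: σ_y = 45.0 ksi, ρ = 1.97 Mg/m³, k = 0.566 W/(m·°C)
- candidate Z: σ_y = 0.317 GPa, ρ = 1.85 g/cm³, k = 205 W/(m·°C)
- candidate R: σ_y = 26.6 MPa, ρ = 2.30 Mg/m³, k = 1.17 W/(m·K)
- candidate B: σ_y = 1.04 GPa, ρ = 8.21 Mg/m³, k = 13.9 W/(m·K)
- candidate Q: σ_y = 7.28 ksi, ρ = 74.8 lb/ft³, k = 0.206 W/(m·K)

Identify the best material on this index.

candidate Z

Screen on constraints: k ≥ 0.386 W/(m·K). Survivors: candidate J, candidate Z, candidate R, candidate B.
In SI units:
  candidate J: σ_y = 310.3 MPa, ρ = 1970 kg/m³
  candidate Z: σ_y = 317.0 MPa, ρ = 1850 kg/m³
  candidate R: σ_y = 26.60 MPa, ρ = 2300 kg/m³
  candidate B: σ_y = 1040 MPa, ρ = 8210 kg/m³
  candidate Z: M = 25.1×10⁻³
  candidate J: M = 23.3×10⁻³
  candidate B: M = 12.5×10⁻³
  candidate R: M = 3.87×10⁻³
Candidate Z has the largest M.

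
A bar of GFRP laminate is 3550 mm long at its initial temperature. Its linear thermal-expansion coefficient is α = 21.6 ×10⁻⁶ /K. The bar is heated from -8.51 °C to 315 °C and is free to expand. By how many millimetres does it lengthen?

24.8 mm

ΔT = 315 − (-8.51) = 323.5 K.
ΔL = α·L₀·ΔT = 21.6×10⁻⁶ × 3550 mm × 323.5 K = 24.8 mm.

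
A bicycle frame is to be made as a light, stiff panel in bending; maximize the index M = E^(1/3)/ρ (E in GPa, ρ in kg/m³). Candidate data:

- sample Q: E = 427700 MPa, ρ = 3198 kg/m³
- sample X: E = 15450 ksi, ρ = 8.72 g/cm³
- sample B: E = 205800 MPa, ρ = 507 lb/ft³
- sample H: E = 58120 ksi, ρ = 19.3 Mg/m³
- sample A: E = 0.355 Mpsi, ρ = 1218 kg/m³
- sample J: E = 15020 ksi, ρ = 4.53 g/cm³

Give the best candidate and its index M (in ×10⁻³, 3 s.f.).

Convert each candidate to consistent units, then evaluate M:
  sample Q: E = 427.7 GPa, ρ = 3198 kg/m³
  sample X: E = 106.5 GPa, ρ = 8720 kg/m³
  sample B: E = 205.8 GPa, ρ = 8121 kg/m³
  sample H: E = 400.7 GPa, ρ = 19300 kg/m³
  sample A: E = 2.448 GPa, ρ = 1218 kg/m³
  sample J: E = 103.6 GPa, ρ = 4530 kg/m³
  sample Q: M = 2.36×10⁻³
  sample A: M = 1.11×10⁻³
  sample J: M = 1.04×10⁻³
  sample B: M = 0.727×10⁻³
  sample X: M = 0.544×10⁻³
  sample H: M = 0.382×10⁻³
The maximum is for sample Q.

sample Q, M = 2.36×10⁻³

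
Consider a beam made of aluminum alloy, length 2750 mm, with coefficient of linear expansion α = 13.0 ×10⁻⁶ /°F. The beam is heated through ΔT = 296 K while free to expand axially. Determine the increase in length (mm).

19.0 mm

Convert α: 13.0×10⁻⁶/°F × (9/5) = 23.4×10⁻⁶/K.
ΔL = α·L₀·ΔT = 23.4×10⁻⁶ × 2750 mm × 296.0 K = 19.0 mm.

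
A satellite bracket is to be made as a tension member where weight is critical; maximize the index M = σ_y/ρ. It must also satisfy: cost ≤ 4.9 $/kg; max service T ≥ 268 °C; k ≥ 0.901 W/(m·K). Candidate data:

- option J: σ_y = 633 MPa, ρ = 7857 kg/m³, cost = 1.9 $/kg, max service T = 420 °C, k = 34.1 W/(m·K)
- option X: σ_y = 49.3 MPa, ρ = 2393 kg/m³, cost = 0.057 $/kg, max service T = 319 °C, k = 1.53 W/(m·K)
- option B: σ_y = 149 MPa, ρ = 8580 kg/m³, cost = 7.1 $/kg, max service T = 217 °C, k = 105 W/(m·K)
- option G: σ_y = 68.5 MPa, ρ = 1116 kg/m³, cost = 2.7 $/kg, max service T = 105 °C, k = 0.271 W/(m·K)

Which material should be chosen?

option J

Screen on constraints: cost ≤ 4.9 $/kg; max service T ≥ 268 °C; k ≥ 0.901 W/(m·K). Survivors: option J, option X.
Per-candidate index values:
  option J: M = 80.6 kN·m/kg
  option X: M = 20.6 kN·m/kg
Highest index: option J.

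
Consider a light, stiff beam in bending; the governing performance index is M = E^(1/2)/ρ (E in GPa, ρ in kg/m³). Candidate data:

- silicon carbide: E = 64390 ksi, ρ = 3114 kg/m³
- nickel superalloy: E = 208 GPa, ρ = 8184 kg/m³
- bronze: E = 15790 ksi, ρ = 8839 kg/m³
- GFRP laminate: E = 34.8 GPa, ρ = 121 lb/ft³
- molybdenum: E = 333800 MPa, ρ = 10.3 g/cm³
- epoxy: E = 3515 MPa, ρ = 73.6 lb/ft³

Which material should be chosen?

After converting to SI:
  silicon carbide: E = 444.0 GPa, ρ = 3114 kg/m³
  nickel superalloy: E = 208.0 GPa, ρ = 8184 kg/m³
  bronze: E = 108.9 GPa, ρ = 8839 kg/m³
  GFRP laminate: E = 34.80 GPa, ρ = 1938 kg/m³
  molybdenum: E = 333.8 GPa, ρ = 10300 kg/m³
  epoxy: E = 3.515 GPa, ρ = 1179 kg/m³
  silicon carbide: M = 6.77×10⁻³
  GFRP laminate: M = 3.04×10⁻³
  molybdenum: M = 1.77×10⁻³
  nickel superalloy: M = 1.76×10⁻³
  epoxy: M = 1.59×10⁻³
  bronze: M = 1.18×10⁻³
Highest index: silicon carbide.

silicon carbide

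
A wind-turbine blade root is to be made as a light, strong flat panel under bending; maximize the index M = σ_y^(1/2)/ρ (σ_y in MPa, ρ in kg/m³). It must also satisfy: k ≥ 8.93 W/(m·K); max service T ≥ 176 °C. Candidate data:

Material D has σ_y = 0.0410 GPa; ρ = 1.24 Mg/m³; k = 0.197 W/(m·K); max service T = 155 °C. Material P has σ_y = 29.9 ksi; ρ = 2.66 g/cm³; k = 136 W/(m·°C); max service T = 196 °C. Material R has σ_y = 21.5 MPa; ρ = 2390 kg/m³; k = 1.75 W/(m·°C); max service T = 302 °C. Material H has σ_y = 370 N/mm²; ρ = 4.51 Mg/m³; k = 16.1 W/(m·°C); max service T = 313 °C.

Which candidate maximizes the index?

Screen on constraints: k ≥ 8.93 W/(m·K); max service T ≥ 176 °C. Survivors: material P, material H.
Convert each candidate to consistent units, then evaluate M:
  material P: σ_y = 206.2 MPa, ρ = 2660 kg/m³
  material H: σ_y = 370.0 MPa, ρ = 4510 kg/m³
  material P: M = 5.40×10⁻³
  material H: M = 4.27×10⁻³
Material P ranks first.

material P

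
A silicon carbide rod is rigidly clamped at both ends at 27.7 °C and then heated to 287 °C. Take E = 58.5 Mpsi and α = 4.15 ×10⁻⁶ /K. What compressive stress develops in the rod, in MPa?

434 MPa

E = 58.5 Mpsi = 403.3 GPa.
ΔT = 259.3 K. Constrained thermal stress σ = E·α·ΔT = 403.3×10³ MPa × 4.15×10⁻⁶ × 259.3 = 434 MPa (compressive).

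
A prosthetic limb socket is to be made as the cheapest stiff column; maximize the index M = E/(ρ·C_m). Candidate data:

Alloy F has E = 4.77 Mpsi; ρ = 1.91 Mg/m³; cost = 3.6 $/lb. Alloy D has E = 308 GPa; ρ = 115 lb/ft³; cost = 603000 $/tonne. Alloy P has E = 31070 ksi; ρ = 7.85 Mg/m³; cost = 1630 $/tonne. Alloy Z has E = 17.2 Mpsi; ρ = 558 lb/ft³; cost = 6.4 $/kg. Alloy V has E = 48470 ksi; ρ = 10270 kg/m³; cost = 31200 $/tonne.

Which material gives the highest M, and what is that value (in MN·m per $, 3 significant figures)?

Normalizing units and computing the index:
  alloy F: E = 32.89 GPa, ρ = 1910 kg/m³, cost = 7.937 $/kg
  alloy D: E = 308.0 GPa, ρ = 1842 kg/m³, cost = 603.0 $/kg
  alloy P: E = 214.2 GPa, ρ = 7850 kg/m³, cost = 1.630 $/kg
  alloy Z: E = 118.6 GPa, ρ = 8938 kg/m³, cost = 6.400 $/kg
  alloy V: E = 334.2 GPa, ρ = 10270 kg/m³, cost = 31.20 $/kg
  alloy P: M = 16.7 MN·m per $
  alloy F: M = 2.17 MN·m per $
  alloy Z: M = 2.07 MN·m per $
  alloy V: M = 1.04 MN·m per $
  alloy D: M = 0.277 MN·m per $
Highest index: alloy P.

alloy P, M = 16.7 MN·m per $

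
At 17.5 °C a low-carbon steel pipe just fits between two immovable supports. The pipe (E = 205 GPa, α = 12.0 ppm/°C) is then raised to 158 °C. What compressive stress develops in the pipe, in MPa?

346 MPa

ΔT = 140.5 K. Constrained thermal stress σ = E·α·ΔT = 205.0×10³ MPa × 12.0×10⁻⁶ × 140.5 = 346 MPa (compressive).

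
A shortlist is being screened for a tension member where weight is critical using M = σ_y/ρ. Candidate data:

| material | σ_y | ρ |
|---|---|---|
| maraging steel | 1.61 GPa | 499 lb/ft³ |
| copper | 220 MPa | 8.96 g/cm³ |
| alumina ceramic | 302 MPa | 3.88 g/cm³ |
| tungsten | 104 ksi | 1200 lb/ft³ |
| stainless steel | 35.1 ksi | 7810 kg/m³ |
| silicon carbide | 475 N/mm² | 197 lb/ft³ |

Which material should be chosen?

maraging steel

Putting every candidate on a common basis:
  maraging steel: σ_y = 1610 MPa, ρ = 7993 kg/m³
  copper: σ_y = 220.0 MPa, ρ = 8960 kg/m³
  alumina ceramic: σ_y = 302.0 MPa, ρ = 3880 kg/m³
  tungsten: σ_y = 717.1 MPa, ρ = 19220 kg/m³
  stainless steel: σ_y = 242.0 MPa, ρ = 7810 kg/m³
  silicon carbide: σ_y = 475.0 MPa, ρ = 3156 kg/m³
  maraging steel: M = 201 kN·m/kg
  silicon carbide: M = 151 kN·m/kg
  alumina ceramic: M = 77.8 kN·m/kg
  tungsten: M = 37.3 kN·m/kg
  stainless steel: M = 31.0 kN·m/kg
  copper: M = 24.6 kN·m/kg
Maraging steel ranks first.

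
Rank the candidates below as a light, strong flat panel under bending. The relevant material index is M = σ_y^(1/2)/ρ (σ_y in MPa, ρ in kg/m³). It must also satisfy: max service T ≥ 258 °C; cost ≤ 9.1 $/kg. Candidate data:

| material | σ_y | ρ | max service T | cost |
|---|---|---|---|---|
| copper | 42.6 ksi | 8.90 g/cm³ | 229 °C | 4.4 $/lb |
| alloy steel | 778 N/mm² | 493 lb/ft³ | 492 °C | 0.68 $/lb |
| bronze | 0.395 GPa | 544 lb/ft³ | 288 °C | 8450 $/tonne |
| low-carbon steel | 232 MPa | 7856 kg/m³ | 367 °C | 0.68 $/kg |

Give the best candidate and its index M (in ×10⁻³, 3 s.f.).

alloy steel, M = 3.53×10⁻³

Screen on constraints: max service T ≥ 258 °C; cost ≤ 9.1 $/kg. Survivors: alloy steel, bronze, low-carbon steel.
After converting to SI:
  alloy steel: σ_y = 778.0 MPa, ρ = 7897 kg/m³
  bronze: σ_y = 395.0 MPa, ρ = 8714 kg/m³
  low-carbon steel: σ_y = 232.0 MPa, ρ = 7856 kg/m³
  alloy steel: M = 3.53×10⁻³
  bronze: M = 2.28×10⁻³
  low-carbon steel: M = 1.94×10⁻³
Highest index: alloy steel.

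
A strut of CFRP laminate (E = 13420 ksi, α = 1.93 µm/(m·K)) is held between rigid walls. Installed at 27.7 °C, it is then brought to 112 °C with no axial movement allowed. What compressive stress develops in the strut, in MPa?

E = 13420 ksi = 92.53 GPa.
ΔT = 84.30 K. Constrained thermal stress σ = E·α·ΔT = 92.53×10³ MPa × 1.93×10⁻⁶ × 84.30 = 15.1 MPa (compressive).

15.1 MPa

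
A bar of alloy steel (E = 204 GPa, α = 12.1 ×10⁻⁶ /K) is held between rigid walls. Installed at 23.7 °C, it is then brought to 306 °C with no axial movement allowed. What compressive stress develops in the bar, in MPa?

697 MPa

ΔT = 282.3 K. Constrained thermal stress σ = E·α·ΔT = 204.0×10³ MPa × 12.1×10⁻⁶ × 282.3 = 697 MPa (compressive).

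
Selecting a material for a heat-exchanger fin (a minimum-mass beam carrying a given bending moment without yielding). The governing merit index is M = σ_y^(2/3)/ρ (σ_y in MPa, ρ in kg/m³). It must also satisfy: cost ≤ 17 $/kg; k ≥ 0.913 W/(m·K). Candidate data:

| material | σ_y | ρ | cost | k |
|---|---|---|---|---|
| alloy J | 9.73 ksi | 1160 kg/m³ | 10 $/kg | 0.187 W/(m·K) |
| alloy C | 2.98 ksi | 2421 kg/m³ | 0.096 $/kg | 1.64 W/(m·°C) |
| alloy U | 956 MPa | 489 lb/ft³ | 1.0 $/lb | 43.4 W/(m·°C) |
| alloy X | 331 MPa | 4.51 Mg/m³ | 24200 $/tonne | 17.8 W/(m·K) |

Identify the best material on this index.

Screen on constraints: cost ≤ 17 $/kg; k ≥ 0.913 W/(m·K). Survivors: alloy C, alloy U.
Convert each candidate to consistent units, then evaluate M:
  alloy C: σ_y = 20.55 MPa, ρ = 2421 kg/m³
  alloy U: σ_y = 956.0 MPa, ρ = 7833 kg/m³
  alloy U: M = 12.4×10⁻³
  alloy C: M = 3.10×10⁻³
The maximum is for alloy U.

alloy U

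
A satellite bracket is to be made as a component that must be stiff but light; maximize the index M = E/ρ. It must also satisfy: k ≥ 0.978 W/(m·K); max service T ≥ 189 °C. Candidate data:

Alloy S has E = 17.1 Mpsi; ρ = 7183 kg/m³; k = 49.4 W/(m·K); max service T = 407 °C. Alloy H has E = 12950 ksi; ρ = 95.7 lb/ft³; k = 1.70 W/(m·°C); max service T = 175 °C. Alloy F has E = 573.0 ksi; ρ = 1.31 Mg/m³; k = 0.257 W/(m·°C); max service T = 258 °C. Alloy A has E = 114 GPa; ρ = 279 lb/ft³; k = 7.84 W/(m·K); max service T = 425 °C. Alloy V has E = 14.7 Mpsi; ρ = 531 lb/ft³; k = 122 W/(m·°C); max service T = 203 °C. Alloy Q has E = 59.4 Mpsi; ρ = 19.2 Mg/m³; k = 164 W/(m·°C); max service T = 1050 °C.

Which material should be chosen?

Screen on constraints: k ≥ 0.978 W/(m·K); max service T ≥ 189 °C. Survivors: alloy S, alloy A, alloy V, alloy Q.
In SI units:
  alloy S: E = 117.9 GPa, ρ = 7183 kg/m³
  alloy A: E = 114.0 GPa, ρ = 4469 kg/m³
  alloy V: E = 101.4 GPa, ρ = 8506 kg/m³
  alloy Q: E = 409.5 GPa, ρ = 19200 kg/m³
  alloy A: M = 25.5 MN·m/kg
  alloy Q: M = 21.3 MN·m/kg
  alloy S: M = 16.4 MN·m/kg
  alloy V: M = 11.9 MN·m/kg
The maximum is for alloy A.

alloy A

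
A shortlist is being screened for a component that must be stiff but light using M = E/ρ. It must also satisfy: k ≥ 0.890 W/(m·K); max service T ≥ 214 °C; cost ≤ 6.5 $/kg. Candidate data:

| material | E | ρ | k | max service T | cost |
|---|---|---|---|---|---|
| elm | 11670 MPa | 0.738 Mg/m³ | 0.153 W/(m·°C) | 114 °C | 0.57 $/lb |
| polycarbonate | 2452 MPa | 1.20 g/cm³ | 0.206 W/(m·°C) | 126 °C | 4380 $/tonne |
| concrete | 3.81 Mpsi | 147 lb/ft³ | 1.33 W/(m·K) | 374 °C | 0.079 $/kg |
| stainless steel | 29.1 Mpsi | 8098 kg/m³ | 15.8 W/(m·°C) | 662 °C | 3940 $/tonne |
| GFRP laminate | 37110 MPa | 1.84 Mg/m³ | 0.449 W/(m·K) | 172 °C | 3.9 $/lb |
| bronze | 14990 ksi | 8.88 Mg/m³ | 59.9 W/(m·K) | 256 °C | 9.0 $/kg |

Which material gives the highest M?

Screen on constraints: k ≥ 0.890 W/(m·K); max service T ≥ 214 °C; cost ≤ 6.5 $/kg. Survivors: concrete, stainless steel.
Putting every candidate on a common basis:
  concrete: E = 26.27 GPa, ρ = 2355 kg/m³
  stainless steel: E = 200.6 GPa, ρ = 8098 kg/m³
  stainless steel: M = 24.8 MN·m/kg
  concrete: M = 11.2 MN·m/kg
The maximum is for stainless steel.

stainless steel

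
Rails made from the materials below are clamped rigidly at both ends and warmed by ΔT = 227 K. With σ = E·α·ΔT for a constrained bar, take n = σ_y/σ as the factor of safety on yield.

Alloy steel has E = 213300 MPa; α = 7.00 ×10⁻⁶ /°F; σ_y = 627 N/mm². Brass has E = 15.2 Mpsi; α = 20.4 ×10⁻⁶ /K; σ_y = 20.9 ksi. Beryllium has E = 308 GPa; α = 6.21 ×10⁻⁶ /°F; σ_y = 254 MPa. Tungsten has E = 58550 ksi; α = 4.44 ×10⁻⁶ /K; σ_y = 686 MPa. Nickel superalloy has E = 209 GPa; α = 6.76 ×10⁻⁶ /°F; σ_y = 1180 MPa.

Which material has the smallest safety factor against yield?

brass

In consistent units (E in GPa, α in ×10⁻⁶/K, σ_y in MPa):
  alloy steel: E = 213.3, α = 12.6, σ_y = 627.0 → σ = 610 MPa, n = 1.03
  brass: E = 104.8, α = 20.4, σ_y = 144.1 → σ = 485 MPa, n = 0.297
  beryllium: E = 308.0, α = 11.2, σ_y = 254.0 → σ = 782 MPa, n = 0.325
  tungsten: E = 403.7, α = 4.44, σ_y = 686.0 → σ = 407 MPa, n = 1.69
  nickel superalloy: E = 209.0, α = 12.2, σ_y = 1180 → σ = 577 MPa, n = 2.04
The minimum is brass at n = 0.297.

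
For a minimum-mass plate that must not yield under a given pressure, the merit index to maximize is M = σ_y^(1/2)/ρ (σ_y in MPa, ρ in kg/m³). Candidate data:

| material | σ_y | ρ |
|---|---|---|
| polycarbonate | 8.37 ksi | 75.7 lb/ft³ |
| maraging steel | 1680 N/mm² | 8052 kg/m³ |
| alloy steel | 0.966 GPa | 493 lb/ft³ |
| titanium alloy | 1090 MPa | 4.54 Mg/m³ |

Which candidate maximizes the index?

titanium alloy

In SI units:
  polycarbonate: σ_y = 57.71 MPa, ρ = 1213 kg/m³
  maraging steel: σ_y = 1680 MPa, ρ = 8052 kg/m³
  alloy steel: σ_y = 966.0 MPa, ρ = 7897 kg/m³
  titanium alloy: σ_y = 1090 MPa, ρ = 4540 kg/m³
  titanium alloy: M = 7.27×10⁻³
  polycarbonate: M = 6.26×10⁻³
  maraging steel: M = 5.09×10⁻³
  alloy steel: M = 3.94×10⁻³
The maximum is for titanium alloy.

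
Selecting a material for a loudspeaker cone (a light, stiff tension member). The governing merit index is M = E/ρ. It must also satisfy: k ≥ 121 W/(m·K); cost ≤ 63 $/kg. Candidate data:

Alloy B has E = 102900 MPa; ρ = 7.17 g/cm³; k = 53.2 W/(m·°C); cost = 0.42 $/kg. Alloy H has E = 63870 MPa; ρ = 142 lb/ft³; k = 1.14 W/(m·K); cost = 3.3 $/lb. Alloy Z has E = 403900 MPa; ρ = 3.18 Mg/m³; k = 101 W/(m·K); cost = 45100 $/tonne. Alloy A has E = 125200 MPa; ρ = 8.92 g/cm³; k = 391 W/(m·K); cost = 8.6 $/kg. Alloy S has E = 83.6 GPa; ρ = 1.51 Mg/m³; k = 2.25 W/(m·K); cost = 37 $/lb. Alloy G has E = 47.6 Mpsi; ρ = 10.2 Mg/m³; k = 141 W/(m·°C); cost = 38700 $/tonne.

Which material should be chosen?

Screen on constraints: k ≥ 121 W/(m·K); cost ≤ 63 $/kg. Survivors: alloy A, alloy G.
After converting to SI:
  alloy A: E = 125.2 GPa, ρ = 8920 kg/m³
  alloy G: E = 328.2 GPa, ρ = 10200 kg/m³
  alloy G: M = 32.2 MN·m/kg
  alloy A: M = 14.0 MN·m/kg
The maximum is for alloy G.

alloy G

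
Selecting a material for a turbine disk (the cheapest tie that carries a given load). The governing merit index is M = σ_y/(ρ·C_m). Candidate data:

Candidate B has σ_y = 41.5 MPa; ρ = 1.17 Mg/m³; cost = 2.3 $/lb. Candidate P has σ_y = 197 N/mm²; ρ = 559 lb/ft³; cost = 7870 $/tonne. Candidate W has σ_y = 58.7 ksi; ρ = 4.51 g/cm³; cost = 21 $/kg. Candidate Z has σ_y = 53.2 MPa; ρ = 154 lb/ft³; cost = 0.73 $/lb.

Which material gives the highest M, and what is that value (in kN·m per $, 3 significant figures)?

candidate Z, M = 13.4 kN·m per $

Normalizing units and computing the index:
  candidate B: σ_y = 41.50 MPa, ρ = 1170 kg/m³, cost = 5.071 $/kg
  candidate P: σ_y = 197.0 MPa, ρ = 8954 kg/m³, cost = 7.870 $/kg
  candidate W: σ_y = 404.7 MPa, ρ = 4510 kg/m³, cost = 21.00 $/kg
  candidate Z: σ_y = 53.20 MPa, ρ = 2467 kg/m³, cost = 1.609 $/kg
  candidate Z: M = 13.4 kN·m per $
  candidate B: M = 7.00 kN·m per $
  candidate W: M = 4.27 kN·m per $
  candidate P: M = 2.80 kN·m per $
Highest index: candidate Z.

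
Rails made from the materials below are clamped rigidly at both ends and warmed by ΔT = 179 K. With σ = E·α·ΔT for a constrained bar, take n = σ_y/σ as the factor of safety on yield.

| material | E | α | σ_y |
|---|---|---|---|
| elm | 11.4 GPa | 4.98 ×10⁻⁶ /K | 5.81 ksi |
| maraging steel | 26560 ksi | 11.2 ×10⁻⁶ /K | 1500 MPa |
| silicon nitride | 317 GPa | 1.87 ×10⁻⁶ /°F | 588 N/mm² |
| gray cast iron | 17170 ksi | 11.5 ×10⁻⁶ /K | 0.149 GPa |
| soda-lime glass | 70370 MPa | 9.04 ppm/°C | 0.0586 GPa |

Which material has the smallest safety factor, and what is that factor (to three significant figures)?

In consistent units (E in GPa, α in ×10⁻⁶/K, σ_y in MPa):
  elm: E = 11.40, α = 4.98, σ_y = 40.06 → σ = 10.2 MPa, n = 3.94
  maraging steel: E = 183.1, α = 11.2, σ_y = 1500 → σ = 367 MPa, n = 4.09
  silicon nitride: E = 317.0, α = 3.37, σ_y = 588.0 → σ = 191 MPa, n = 3.08
  gray cast iron: E = 118.4, α = 11.5, σ_y = 149.0 → σ = 244 MPa, n = 0.611
  soda-lime glass: E = 70.37, α = 9.04, σ_y = 58.60 → σ = 114 MPa, n = 0.515
Smallest n: soda-lime glass with n = 0.515.

soda-lime glass, n = 0.515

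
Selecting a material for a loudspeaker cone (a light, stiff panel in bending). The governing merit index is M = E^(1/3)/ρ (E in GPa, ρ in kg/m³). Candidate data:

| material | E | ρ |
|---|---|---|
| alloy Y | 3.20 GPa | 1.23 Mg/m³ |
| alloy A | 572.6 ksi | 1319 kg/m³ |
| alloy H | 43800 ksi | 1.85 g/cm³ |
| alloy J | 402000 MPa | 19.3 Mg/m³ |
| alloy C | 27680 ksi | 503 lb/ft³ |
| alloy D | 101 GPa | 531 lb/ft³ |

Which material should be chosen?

Putting every candidate on a common basis:
  alloy Y: E = 3.200 GPa, ρ = 1230 kg/m³
  alloy A: E = 3.948 GPa, ρ = 1319 kg/m³
  alloy H: E = 302.0 GPa, ρ = 1850 kg/m³
  alloy J: E = 402.0 GPa, ρ = 19300 kg/m³
  alloy C: E = 190.8 GPa, ρ = 8057 kg/m³
  alloy D: E = 101.0 GPa, ρ = 8506 kg/m³
  alloy H: M = 3.63×10⁻³
  alloy A: M = 1.20×10⁻³
  alloy Y: M = 1.20×10⁻³
  alloy C: M = 0.715×10⁻³
  alloy D: M = 0.548×10⁻³
  alloy J: M = 0.382×10⁻³
Alloy H has the largest M.

alloy H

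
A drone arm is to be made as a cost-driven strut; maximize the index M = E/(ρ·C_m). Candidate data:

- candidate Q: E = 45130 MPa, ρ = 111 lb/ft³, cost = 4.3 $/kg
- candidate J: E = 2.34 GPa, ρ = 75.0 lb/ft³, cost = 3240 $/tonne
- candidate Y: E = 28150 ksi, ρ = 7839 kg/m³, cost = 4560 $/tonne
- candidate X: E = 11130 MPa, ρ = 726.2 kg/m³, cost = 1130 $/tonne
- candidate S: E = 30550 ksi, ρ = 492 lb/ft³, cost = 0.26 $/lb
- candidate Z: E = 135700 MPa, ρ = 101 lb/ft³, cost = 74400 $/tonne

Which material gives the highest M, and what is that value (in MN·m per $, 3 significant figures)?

Putting every candidate on a common basis:
  candidate Q: E = 45.13 GPa, ρ = 1778 kg/m³, cost = 4.300 $/kg
  candidate J: E = 2.340 GPa, ρ = 1201 kg/m³, cost = 3.240 $/kg
  candidate Y: E = 194.1 GPa, ρ = 7839 kg/m³, cost = 4.560 $/kg
  candidate X: E = 11.13 GPa, ρ = 726.2 kg/m³, cost = 1.130 $/kg
  candidate S: E = 210.6 GPa, ρ = 7881 kg/m³, cost = 0.5732 $/kg
  candidate Z: E = 135.7 GPa, ρ = 1618 kg/m³, cost = 74.40 $/kg
  candidate S: M = 46.6 MN·m per $
  candidate X: M = 13.6 MN·m per $
  candidate Q: M = 5.90 MN·m per $
  candidate Y: M = 5.43 MN·m per $
  candidate Z: M = 1.13 MN·m per $
  candidate J: M = 0.601 MN·m per $
The maximum is for candidate S.

candidate S, M = 46.6 MN·m per $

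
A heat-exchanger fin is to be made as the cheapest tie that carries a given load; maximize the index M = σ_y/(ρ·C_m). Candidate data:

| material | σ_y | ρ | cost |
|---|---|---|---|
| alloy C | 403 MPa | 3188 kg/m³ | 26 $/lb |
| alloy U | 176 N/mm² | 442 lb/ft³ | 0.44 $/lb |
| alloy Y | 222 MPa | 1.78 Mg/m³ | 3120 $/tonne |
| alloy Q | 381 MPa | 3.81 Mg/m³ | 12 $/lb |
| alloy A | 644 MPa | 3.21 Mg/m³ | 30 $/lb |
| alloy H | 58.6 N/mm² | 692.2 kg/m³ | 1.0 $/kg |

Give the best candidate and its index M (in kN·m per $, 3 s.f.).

In SI units:
  alloy C: σ_y = 403.0 MPa, ρ = 3188 kg/m³, cost = 57.32 $/kg
  alloy U: σ_y = 176.0 MPa, ρ = 7080 kg/m³, cost = 0.9700 $/kg
  alloy Y: σ_y = 222.0 MPa, ρ = 1780 kg/m³, cost = 3.120 $/kg
  alloy Q: σ_y = 381.0 MPa, ρ = 3810 kg/m³, cost = 26.46 $/kg
  alloy A: σ_y = 644.0 MPa, ρ = 3210 kg/m³, cost = 66.14 $/kg
  alloy H: σ_y = 58.60 MPa, ρ = 692.2 kg/m³, cost = 1.000 $/kg
  alloy H: M = 84.7 kN·m per $
  alloy Y: M = 40.0 kN·m per $
  alloy U: M = 25.6 kN·m per $
  alloy Q: M = 3.78 kN·m per $
  alloy A: M = 3.03 kN·m per $
  alloy C: M = 2.21 kN·m per $
The maximum is for alloy H.

alloy H, M = 84.7 kN·m per $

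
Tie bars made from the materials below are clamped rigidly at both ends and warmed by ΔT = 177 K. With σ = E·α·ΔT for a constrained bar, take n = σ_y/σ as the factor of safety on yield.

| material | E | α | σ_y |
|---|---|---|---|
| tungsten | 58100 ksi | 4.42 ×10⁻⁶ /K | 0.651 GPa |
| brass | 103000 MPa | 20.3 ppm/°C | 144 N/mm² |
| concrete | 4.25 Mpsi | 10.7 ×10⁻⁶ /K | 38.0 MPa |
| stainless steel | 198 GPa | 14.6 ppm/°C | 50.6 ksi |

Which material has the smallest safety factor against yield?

brass

Converting E to GPa, α to ×10⁻⁶/K, σ_y to MPa, then σ and n for each:
  tungsten: E = 400.6, α = 4.42, σ_y = 651.0 → σ = 313 MPa, n = 2.08
  brass: E = 103.0, α = 20.3, σ_y = 144.0 → σ = 370 MPa, n = 0.389
  concrete: E = 29.30, α = 10.7, σ_y = 38.00 → σ = 55.5 MPa, n = 0.685
  stainless steel: E = 198.0, α = 14.6, σ_y = 348.9 → σ = 512 MPa, n = 0.682
The minimum is brass at n = 0.389.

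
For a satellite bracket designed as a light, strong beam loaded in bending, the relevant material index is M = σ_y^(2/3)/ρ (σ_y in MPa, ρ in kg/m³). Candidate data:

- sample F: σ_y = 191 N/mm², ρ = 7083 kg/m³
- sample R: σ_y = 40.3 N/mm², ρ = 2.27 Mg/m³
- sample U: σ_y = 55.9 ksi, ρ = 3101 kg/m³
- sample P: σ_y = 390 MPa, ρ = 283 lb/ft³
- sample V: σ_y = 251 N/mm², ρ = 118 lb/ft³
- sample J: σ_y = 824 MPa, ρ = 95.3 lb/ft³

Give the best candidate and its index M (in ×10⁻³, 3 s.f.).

Normalizing units and computing the index:
  sample F: σ_y = 191.0 MPa, ρ = 7083 kg/m³
  sample R: σ_y = 40.30 MPa, ρ = 2270 kg/m³
  sample U: σ_y = 385.4 MPa, ρ = 3101 kg/m³
  sample P: σ_y = 390.0 MPa, ρ = 4533 kg/m³
  sample V: σ_y = 251.0 MPa, ρ = 1890 kg/m³
  sample J: σ_y = 824.0 MPa, ρ = 1527 kg/m³
  sample J: M = 57.6×10⁻³
  sample V: M = 21.1×10⁻³
  sample U: M = 17.1×10⁻³
  sample P: M = 11.8×10⁻³
  sample R: M = 5.18×10⁻³
  sample F: M = 4.68×10⁻³
Highest index: sample J.

sample J, M = 57.6×10⁻³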